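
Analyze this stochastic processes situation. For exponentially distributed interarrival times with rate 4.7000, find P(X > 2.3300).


P(X > t) = exp(-lambda * t)
= exp(-4.7000 * 2.3300)
= exp(-10.9510) = 1.7540e-05

1.7540e-05


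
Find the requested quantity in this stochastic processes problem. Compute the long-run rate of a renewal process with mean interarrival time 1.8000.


Long-run renewal rate = 1/E(X)
= 1/1.8000
= 0.5556

0.5556


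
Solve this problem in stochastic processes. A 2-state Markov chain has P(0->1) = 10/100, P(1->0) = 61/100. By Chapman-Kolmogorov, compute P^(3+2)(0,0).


P^5 = P^3 * P^2
Computing via matrix multiplication of the transition matrix.
Entry (0,0) of P^5 = 0.8594

0.8594


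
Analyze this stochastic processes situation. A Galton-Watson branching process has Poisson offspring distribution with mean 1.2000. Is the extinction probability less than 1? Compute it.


Since mu = 1.2000 > 1, extinction prob q < 1.
Solve s = exp(mu*(s-1)) iteratively.
q = 0.6863

0.6863


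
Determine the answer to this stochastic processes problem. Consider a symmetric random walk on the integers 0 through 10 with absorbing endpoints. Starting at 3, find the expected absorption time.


For symmetric RW on 0,...,N with absorbing barriers, E(i) = i*(N-i)
E(3) = 3 * 7 = 21

21


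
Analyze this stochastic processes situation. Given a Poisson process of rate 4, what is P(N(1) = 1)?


P(N(t)=k) = (lambda*t)^k * exp(-lambda*t) / k!
lambda*t = 4
= 4^1 * exp(-4) / 1!
= 4 * 0.0183 / 1
= 0.0733

0.0733


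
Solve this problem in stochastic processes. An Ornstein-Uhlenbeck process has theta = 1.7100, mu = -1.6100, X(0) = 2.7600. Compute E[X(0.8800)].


E[X(t)] = mu + (X(0) - mu)*exp(-theta*t)
= -1.6100 + (2.7600 - -1.6100)*exp(-1.7100*0.8800)
= -1.6100 + 4.3700 * 0.2221
= -0.6396

-0.6396


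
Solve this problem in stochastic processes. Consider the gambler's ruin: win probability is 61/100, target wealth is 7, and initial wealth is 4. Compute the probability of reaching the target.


Gambler's ruin formula:
r = q/p = 0.3900/0.6100 = 0.6393
P(win) = (1 - r^i)/(1 - r^N)
= (1 - 0.6393^4)/(1 - 0.6393^7)
= 0.8709

0.8709


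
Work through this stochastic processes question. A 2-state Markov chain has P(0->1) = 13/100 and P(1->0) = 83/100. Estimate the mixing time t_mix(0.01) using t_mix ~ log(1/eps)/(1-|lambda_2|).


lambda_2 = |1 - p01 - p10| = |1 - 0.1300 - 0.8300| = 0.0400
t_mix ~ log(1/eps)/(1 - |lambda_2|)
= log(100)/(1 - 0.0400) = 4.6052/0.9600
= 4.7971

4.7971


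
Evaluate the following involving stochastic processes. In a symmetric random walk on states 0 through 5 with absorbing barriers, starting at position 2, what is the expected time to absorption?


For symmetric RW on 0,...,N with absorbing barriers, E(i) = i*(N-i)
E(2) = 2 * 3 = 6

6


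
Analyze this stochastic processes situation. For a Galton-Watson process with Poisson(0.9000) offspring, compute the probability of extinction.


Since mu = 0.9000 <= 1, extinction probability = 1.

1.0000


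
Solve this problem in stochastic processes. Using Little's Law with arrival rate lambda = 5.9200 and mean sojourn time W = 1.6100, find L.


Little's Law: L = lambda * W
= 5.9200 * 1.6100
= 9.5312

9.5312


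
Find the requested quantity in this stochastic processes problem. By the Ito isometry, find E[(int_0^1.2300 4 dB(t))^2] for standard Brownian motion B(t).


By Ito isometry: E[(int f dB)^2] = int f^2 dt
= 4^2 * 1.2300
= 16 * 1.2300 = 19.6800

19.6800


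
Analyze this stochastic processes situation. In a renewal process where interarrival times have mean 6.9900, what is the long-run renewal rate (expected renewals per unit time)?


Long-run renewal rate = 1/E(X)
= 1/6.9900
= 0.1431

0.1431


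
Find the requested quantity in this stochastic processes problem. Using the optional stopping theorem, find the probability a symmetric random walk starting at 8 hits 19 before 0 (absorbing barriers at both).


By optional stopping theorem: E(M at tau) = M(0) = 8
P(hit 19)*19 + P(hit 0)*0 = 8
P(hit 19) = (8 - 0)/(19 - 0) = 8/19 = 0.4211

0.4211


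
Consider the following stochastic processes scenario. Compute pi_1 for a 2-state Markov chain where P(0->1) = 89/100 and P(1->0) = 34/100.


Stationary distribution: pi_0 = p10/(p01+p10), pi_1 = p01/(p01+p10)
p01 = 0.8900, p10 = 0.3400
pi_1 = 0.7236

0.7236


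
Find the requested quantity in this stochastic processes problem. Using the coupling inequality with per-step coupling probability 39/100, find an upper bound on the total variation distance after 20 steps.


TV distance bound <= (1-delta)^n
= (1 - 0.3900)^20
= 0.6100^20
= 5.0886e-05

5.0886e-05


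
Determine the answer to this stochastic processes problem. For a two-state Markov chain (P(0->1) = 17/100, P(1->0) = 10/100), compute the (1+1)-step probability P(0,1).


P^2 = P^1 * P^1
Computing via matrix multiplication of the transition matrix.
Entry (0,1) of P^2 = 0.2941

0.2941


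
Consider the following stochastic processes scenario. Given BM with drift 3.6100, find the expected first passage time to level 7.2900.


Expected first passage time = a/mu
= 7.2900/3.6100
= 2.0194

2.0194


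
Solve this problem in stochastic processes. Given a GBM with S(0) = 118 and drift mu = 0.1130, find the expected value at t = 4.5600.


E[S(t)] = S(0) * exp(mu * t)
= 118 * exp(0.1130 * 4.5600)
= 118 * 1.6741
= 197.5446

197.5446


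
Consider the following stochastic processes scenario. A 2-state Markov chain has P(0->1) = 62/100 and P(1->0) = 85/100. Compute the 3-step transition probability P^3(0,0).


Computing P^3 by matrix multiplication.
P = [[0.3800, 0.6200], [0.8500, 0.1500]]
After raising P to the power 3:
P^3(0,0) = 0.5344

0.5344


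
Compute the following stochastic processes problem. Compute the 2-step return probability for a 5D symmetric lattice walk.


P(return in 2 steps) = P(reverse first step) = 1/(2d)
= 1/10
= 0.1000

0.1000


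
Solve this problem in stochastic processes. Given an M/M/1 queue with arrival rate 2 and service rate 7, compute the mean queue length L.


rho = 2/7 = 0.2857
L = rho/(1-rho)
= 0.2857/0.7143
= 0.4000

0.4000


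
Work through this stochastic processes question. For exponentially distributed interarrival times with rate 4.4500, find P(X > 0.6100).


P(X > t) = exp(-lambda * t)
= exp(-4.4500 * 0.6100)
= exp(-2.7145) = 0.0662

0.0662


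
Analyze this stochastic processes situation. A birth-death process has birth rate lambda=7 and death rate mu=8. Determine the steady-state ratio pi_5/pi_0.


For birth-death process, pi_n/pi_0 = (lambda/mu)^n
= (7/8)^5
= 0.5129

0.5129


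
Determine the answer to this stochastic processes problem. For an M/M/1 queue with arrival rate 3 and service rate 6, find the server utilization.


rho = lambda/mu
= 3/6
= 0.5000

0.5000


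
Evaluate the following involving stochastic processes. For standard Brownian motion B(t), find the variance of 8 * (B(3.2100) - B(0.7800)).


Var(alpha*(B(t)-B(s))) = alpha^2 * (t-s)
= 8^2 * (3.2100 - 0.7800)
= 64 * 2.4300
= 155.5200

155.5200


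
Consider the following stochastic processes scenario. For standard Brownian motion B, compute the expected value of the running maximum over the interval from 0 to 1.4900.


E(max B(s)) = sqrt(2t/pi)
= sqrt(2*1.4900/pi)
= sqrt(0.9486)
= 0.9739

0.9739


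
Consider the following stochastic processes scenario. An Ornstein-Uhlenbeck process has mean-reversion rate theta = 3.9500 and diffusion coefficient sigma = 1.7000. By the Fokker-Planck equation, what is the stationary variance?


Stationary variance = sigma^2 / (2*theta)
= 1.7000^2 / (2*3.9500)
= 2.8900 / 7.9000
= 0.3658

0.3658


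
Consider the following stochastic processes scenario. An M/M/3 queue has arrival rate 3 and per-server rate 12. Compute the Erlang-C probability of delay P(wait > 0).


a = lambda/mu = 0.2500
rho = a/c = 0.0833
Erlang-C formula applied:
C(c,a) = 0.0022

0.0022


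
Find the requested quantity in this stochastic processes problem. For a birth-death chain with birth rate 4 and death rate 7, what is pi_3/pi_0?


For birth-death process, pi_n/pi_0 = (lambda/mu)^n
= (4/7)^3
= 0.1866

0.1866


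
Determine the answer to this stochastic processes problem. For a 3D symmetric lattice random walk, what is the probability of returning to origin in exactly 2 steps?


P(return in 2 steps) = P(reverse first step) = 1/(2d)
= 1/6
= 0.1667

0.1667


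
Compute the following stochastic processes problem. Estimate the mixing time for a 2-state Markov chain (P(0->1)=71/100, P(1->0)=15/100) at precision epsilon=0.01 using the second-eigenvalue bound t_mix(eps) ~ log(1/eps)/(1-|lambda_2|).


lambda_2 = |1 - p01 - p10| = |1 - 0.7100 - 0.1500| = 0.1400
t_mix ~ log(1/eps)/(1 - |lambda_2|)
= log(100)/(1 - 0.1400) = 4.6052/0.8600
= 5.3548

5.3548


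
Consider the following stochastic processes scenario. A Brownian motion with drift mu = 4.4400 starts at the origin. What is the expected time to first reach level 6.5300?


Expected first passage time = a/mu
= 6.5300/4.4400
= 1.4707

1.4707


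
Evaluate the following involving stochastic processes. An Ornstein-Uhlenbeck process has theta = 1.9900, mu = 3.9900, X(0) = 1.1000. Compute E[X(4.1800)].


E[X(t)] = mu + (X(0) - mu)*exp(-theta*t)
= 3.9900 + (1.1000 - 3.9900)*exp(-1.9900*4.1800)
= 3.9900 + -2.8900 * 2.4403e-04
= 3.9893

3.9893


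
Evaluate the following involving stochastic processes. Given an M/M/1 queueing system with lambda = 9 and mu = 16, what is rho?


rho = lambda/mu
= 9/16
= 0.5625

0.5625


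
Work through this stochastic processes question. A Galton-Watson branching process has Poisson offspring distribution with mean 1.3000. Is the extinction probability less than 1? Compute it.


Since mu = 1.3000 > 1, extinction prob q < 1.
Solve s = exp(mu*(s-1)) iteratively.
q = 0.5770

0.5770


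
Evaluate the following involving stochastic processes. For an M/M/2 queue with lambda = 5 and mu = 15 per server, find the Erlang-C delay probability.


a = lambda/mu = 0.3333
rho = a/c = 0.1667
Erlang-C formula applied:
C(c,a) = 0.0476

0.0476


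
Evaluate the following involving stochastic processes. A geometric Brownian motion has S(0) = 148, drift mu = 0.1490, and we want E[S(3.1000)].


E[S(t)] = S(0) * exp(mu * t)
= 148 * exp(0.1490 * 3.1000)
= 148 * 1.5871
= 234.8888

234.8888


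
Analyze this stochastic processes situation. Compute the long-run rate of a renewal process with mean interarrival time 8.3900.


Long-run renewal rate = 1/E(X)
= 1/8.3900
= 0.1192

0.1192


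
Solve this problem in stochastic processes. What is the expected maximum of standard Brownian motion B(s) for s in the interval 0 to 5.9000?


E(max B(s)) = sqrt(2t/pi)
= sqrt(2*5.9000/pi)
= sqrt(3.7561)
= 1.9381

1.9381


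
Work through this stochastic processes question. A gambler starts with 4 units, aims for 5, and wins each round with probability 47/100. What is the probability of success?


Gambler's ruin formula:
r = q/p = 0.5300/0.4700 = 1.1277
P(win) = (1 - r^i)/(1 - r^N)
= (1 - 1.1277^4)/(1 - 1.1277^5)
= 0.7493

0.7493


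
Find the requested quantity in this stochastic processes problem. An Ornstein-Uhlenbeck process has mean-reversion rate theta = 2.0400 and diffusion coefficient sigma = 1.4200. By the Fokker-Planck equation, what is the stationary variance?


Stationary variance = sigma^2 / (2*theta)
= 1.4200^2 / (2*2.0400)
= 2.0164 / 4.0800
= 0.4942

0.4942


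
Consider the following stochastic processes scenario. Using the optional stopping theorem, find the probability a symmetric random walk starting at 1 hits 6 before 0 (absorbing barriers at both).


By optional stopping theorem: E(M at tau) = M(0) = 1
P(hit 6)*6 + P(hit 0)*0 = 1
P(hit 6) = (1 - 0)/(6 - 0) = 1/6 = 0.1667

0.1667


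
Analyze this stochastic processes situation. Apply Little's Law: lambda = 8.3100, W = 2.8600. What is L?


Little's Law: L = lambda * W
= 8.3100 * 2.8600
= 23.7666

23.7666


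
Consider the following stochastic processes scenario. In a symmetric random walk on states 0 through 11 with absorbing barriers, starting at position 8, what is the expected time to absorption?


For symmetric RW on 0,...,N with absorbing barriers, E(i) = i*(N-i)
E(8) = 8 * 3 = 24

24


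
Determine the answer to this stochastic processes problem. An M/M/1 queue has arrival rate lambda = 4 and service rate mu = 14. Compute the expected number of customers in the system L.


rho = 4/14 = 0.2857
L = rho/(1-rho)
= 0.2857/0.7143
= 0.4000

0.4000


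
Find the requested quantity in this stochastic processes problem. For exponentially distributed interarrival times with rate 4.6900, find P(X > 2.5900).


P(X > t) = exp(-lambda * t)
= exp(-4.6900 * 2.5900)
= exp(-12.1471) = 5.3037e-06

5.3037e-06


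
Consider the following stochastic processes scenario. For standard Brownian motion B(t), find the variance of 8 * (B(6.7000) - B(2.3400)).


Var(alpha*(B(t)-B(s))) = alpha^2 * (t-s)
= 8^2 * (6.7000 - 2.3400)
= 64 * 4.3600
= 279.0400

279.0400


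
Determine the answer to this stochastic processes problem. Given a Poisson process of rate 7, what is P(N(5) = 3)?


P(N(t)=k) = (lambda*t)^k * exp(-lambda*t) / k!
lambda*t = 35
= 35^3 * exp(-35) / 3!
= 42875 * 6.3051e-16 / 6
= 4.5055e-12

4.5055e-12


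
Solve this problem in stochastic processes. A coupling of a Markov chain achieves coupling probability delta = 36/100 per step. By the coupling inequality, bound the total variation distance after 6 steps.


TV distance bound <= (1-delta)^n
= (1 - 0.3600)^6
= 0.6400^6
= 0.0687

0.0687


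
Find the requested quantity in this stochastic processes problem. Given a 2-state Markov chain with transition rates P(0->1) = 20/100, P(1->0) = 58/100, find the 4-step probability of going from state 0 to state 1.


Computing P^4 by matrix multiplication.
P = [[0.8000, 0.2000], [0.5800, 0.4200]]
After raising P to the power 4:
P^4(0,1) = 0.2558

0.2558


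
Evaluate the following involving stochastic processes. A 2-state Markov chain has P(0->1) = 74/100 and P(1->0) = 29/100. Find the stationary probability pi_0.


Stationary distribution: pi_0 = p10/(p01+p10), pi_1 = p01/(p01+p10)
p01 = 0.7400, p10 = 0.2900
pi_0 = 0.2816

0.2816


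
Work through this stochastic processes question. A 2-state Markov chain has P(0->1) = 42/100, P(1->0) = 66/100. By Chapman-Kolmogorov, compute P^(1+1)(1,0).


P^2 = P^1 * P^1
Computing via matrix multiplication of the transition matrix.
Entry (1,0) of P^2 = 0.6072

0.6072


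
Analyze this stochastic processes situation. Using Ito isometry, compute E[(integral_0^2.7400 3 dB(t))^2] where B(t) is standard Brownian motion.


By Ito isometry: E[(int f dB)^2] = int f^2 dt
= 3^2 * 2.7400
= 9 * 2.7400 = 24.6600

24.6600


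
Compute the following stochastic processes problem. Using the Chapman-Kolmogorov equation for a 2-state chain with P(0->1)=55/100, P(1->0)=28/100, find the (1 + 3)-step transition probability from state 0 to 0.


P^4 = P^1 * P^3
Computing via matrix multiplication of the transition matrix.
Entry (0,0) of P^4 = 0.3379

0.3379


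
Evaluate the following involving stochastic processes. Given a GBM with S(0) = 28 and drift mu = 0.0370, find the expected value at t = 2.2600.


E[S(t)] = S(0) * exp(mu * t)
= 28 * exp(0.0370 * 2.2600)
= 28 * 1.0872
= 30.4420

30.4420


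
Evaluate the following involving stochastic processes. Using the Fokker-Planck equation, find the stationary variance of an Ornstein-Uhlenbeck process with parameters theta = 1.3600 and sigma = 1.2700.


Stationary variance = sigma^2 / (2*theta)
= 1.2700^2 / (2*1.3600)
= 1.6129 / 2.7200
= 0.5930

0.5930


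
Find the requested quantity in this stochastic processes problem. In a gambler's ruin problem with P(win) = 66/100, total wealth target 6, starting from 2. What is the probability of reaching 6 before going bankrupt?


Gambler's ruin formula:
r = q/p = 0.3400/0.6600 = 0.5152
P(win) = (1 - r^i)/(1 - r^N)
= (1 - 0.5152^2)/(1 - 0.5152^6)
= 0.7486

0.7486


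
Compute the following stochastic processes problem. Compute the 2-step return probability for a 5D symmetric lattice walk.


P(return in 2 steps) = P(reverse first step) = 1/(2d)
= 1/10
= 0.1000

0.1000


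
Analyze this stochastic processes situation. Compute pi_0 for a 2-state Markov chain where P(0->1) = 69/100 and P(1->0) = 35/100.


Stationary distribution: pi_0 = p10/(p01+p10), pi_1 = p01/(p01+p10)
p01 = 0.6900, p10 = 0.3500
pi_0 = 0.3365

0.3365


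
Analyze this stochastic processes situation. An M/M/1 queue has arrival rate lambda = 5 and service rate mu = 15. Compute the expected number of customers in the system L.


rho = 5/15 = 0.3333
L = rho/(1-rho)
= 0.3333/0.6667
= 0.5000

0.5000


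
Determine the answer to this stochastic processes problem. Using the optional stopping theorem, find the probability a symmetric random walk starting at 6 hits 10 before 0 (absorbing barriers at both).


By optional stopping theorem: E(M at tau) = M(0) = 6
P(hit 10)*10 + P(hit 0)*0 = 6
P(hit 10) = (6 - 0)/(10 - 0) = 3/5 = 0.6000

0.6000


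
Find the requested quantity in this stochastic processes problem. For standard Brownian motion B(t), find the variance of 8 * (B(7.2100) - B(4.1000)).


Var(alpha*(B(t)-B(s))) = alpha^2 * (t-s)
= 8^2 * (7.2100 - 4.1000)
= 64 * 3.1100
= 199.0400

199.0400


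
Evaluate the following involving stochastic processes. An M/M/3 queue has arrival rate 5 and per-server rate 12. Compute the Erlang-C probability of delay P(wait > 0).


a = lambda/mu = 0.4167
rho = a/c = 0.1389
Erlang-C formula applied:
C(c,a) = 0.0092

0.0092


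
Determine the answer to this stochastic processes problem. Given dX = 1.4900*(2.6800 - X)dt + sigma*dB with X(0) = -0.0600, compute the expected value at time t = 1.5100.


E[X(t)] = mu + (X(0) - mu)*exp(-theta*t)
= 2.6800 + (-0.0600 - 2.6800)*exp(-1.4900*1.5100)
= 2.6800 + -2.7400 * 0.1054
= 2.3912

2.3912


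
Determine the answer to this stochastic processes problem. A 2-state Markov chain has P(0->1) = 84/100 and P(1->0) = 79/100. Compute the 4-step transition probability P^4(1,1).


Computing P^4 by matrix multiplication.
P = [[0.1600, 0.8400], [0.7900, 0.2100]]
After raising P to the power 4:
P^4(1,1) = 0.5917

0.5917


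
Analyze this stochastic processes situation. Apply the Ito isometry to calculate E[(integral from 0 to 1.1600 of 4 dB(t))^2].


By Ito isometry: E[(int f dB)^2] = int f^2 dt
= 4^2 * 1.1600
= 16 * 1.1600 = 18.5600

18.5600


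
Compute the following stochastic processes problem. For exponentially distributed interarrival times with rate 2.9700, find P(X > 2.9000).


P(X > t) = exp(-lambda * t)
= exp(-2.9700 * 2.9000)
= exp(-8.6130) = 1.8173e-04

1.8173e-04


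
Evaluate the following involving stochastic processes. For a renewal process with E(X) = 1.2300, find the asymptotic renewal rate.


Long-run renewal rate = 1/E(X)
= 1/1.2300
= 0.8130

0.8130


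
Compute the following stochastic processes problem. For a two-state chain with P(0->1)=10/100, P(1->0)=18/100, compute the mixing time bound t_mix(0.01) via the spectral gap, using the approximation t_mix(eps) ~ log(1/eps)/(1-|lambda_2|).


lambda_2 = |1 - p01 - p10| = |1 - 0.1000 - 0.1800| = 0.7200
t_mix ~ log(1/eps)/(1 - |lambda_2|)
= log(100)/(1 - 0.7200) = 4.6052/0.2800
= 16.4470

16.4470


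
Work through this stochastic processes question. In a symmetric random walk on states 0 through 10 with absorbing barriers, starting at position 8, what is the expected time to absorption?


For symmetric RW on 0,...,N with absorbing barriers, E(i) = i*(N-i)
E(8) = 8 * 2 = 16

16


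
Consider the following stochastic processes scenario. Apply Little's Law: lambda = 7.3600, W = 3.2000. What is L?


Little's Law: L = lambda * W
= 7.3600 * 3.2000
= 23.5520

23.5520


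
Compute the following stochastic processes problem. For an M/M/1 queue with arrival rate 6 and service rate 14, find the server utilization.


rho = lambda/mu
= 6/14
= 0.4286

0.4286


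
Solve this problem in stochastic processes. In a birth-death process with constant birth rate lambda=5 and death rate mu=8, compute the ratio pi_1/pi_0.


For birth-death process, pi_n/pi_0 = (lambda/mu)^n
= (5/8)^1
= 0.6250

0.6250


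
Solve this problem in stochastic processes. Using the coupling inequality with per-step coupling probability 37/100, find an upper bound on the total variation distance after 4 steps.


TV distance bound <= (1-delta)^n
= (1 - 0.3700)^4
= 0.6300^4
= 0.1575

0.1575


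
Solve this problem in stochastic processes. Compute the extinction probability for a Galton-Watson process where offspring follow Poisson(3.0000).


Since mu = 3.0000 > 1, extinction prob q < 1.
Solve s = exp(mu*(s-1)) iteratively.
q = 0.0595

0.0595


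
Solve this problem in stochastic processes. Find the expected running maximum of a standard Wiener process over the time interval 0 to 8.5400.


E(max B(s)) = sqrt(2t/pi)
= sqrt(2*8.5400/pi)
= sqrt(5.4367)
= 2.3317

2.3317


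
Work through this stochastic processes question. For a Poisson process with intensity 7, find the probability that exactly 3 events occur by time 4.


P(N(t)=k) = (lambda*t)^k * exp(-lambda*t) / k!
lambda*t = 28
= 28^3 * exp(-28) / 3!
= 21952 * 6.9144e-13 / 6
= 2.5297e-09

2.5297e-09


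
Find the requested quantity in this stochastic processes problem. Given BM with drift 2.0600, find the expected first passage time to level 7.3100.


Expected first passage time = a/mu
= 7.3100/2.0600
= 3.5485

3.5485


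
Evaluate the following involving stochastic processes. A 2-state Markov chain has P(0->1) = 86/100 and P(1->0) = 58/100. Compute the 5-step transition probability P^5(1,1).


Computing P^5 by matrix multiplication.
P = [[0.1400, 0.8600], [0.5800, 0.4200]]
After raising P to the power 5:
P^5(1,1) = 0.5906

0.5906


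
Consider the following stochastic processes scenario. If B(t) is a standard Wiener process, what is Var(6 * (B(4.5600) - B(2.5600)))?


Var(alpha*(B(t)-B(s))) = alpha^2 * (t-s)
= 6^2 * (4.5600 - 2.5600)
= 36 * 2.0000
= 72.0000

72.0000


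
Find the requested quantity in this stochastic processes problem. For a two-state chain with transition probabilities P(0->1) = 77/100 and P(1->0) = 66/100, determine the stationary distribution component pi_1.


Stationary distribution: pi_0 = p10/(p01+p10), pi_1 = p01/(p01+p10)
p01 = 0.7700, p10 = 0.6600
pi_1 = 0.5385

0.5385


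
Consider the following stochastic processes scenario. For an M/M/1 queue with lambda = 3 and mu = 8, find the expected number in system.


rho = 3/8 = 0.3750
L = rho/(1-rho)
= 0.3750/0.6250
= 0.6000

0.6000


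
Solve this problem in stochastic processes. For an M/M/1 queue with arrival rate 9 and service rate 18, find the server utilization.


rho = lambda/mu
= 9/18
= 0.5000

0.5000


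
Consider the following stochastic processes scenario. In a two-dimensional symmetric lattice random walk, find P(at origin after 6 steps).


P = C(6,3)^2 / 4^6
= 20^2 / 4096
= 400 / 4096
= 0.0977

0.0977


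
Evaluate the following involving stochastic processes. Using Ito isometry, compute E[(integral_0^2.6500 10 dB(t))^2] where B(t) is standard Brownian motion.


By Ito isometry: E[(int f dB)^2] = int f^2 dt
= 10^2 * 2.6500
= 100 * 2.6500 = 265.0000

265.0000


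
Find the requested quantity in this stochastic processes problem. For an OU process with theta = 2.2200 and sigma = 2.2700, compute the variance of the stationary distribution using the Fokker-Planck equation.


Stationary variance = sigma^2 / (2*theta)
= 2.2700^2 / (2*2.2200)
= 5.1529 / 4.4400
= 1.1606

1.1606


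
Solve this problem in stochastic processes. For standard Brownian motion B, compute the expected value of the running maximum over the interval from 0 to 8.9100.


E(max B(s)) = sqrt(2t/pi)
= sqrt(2*8.9100/pi)
= sqrt(5.6723)
= 2.3817

2.3817


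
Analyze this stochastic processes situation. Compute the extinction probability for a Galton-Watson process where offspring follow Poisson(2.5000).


Since mu = 2.5000 > 1, extinction prob q < 1.
Solve s = exp(mu*(s-1)) iteratively.
q = 0.1074

0.1074


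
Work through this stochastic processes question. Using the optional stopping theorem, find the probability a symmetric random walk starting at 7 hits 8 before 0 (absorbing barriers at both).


By optional stopping theorem: E(M at tau) = M(0) = 7
P(hit 8)*8 + P(hit 0)*0 = 7
P(hit 8) = (7 - 0)/(8 - 0) = 7/8 = 0.8750

0.8750


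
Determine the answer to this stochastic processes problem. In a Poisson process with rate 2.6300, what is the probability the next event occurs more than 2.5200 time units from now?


P(X > t) = exp(-lambda * t)
= exp(-2.6300 * 2.5200)
= exp(-6.6276) = 0.0013

0.0013


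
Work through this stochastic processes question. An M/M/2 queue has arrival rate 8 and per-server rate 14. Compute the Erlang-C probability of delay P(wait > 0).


a = lambda/mu = 0.5714
rho = a/c = 0.2857
Erlang-C formula applied:
C(c,a) = 0.1270

0.1270


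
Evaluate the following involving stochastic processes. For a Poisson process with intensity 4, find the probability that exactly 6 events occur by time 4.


P(N(t)=k) = (lambda*t)^k * exp(-lambda*t) / k!
lambda*t = 16
= 16^6 * exp(-16) / 6!
= 16777216 * 1.1254e-07 / 720
= 0.0026

0.0026


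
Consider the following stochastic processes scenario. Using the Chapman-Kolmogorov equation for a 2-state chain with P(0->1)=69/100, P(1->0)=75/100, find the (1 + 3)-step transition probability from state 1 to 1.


P^4 = P^1 * P^3
Computing via matrix multiplication of the transition matrix.
Entry (1,1) of P^4 = 0.4987

0.4987


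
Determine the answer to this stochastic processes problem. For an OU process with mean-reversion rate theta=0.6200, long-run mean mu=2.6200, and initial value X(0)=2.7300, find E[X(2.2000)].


E[X(t)] = mu + (X(0) - mu)*exp(-theta*t)
= 2.6200 + (2.7300 - 2.6200)*exp(-0.6200*2.2000)
= 2.6200 + 0.1100 * 0.2556
= 2.6481

2.6481


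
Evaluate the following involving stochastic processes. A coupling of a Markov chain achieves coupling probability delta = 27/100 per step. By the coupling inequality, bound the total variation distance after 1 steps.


TV distance bound <= (1-delta)^n
= (1 - 0.2700)^1
= 0.7300^1
= 0.7300

0.7300


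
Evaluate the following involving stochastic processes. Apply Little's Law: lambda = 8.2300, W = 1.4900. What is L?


Little's Law: L = lambda * W
= 8.2300 * 1.4900
= 12.2627

12.2627


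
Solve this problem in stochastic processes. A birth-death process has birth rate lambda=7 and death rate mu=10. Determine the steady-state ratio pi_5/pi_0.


For birth-death process, pi_n/pi_0 = (lambda/mu)^n
= (7/10)^5
= 0.1681

0.1681


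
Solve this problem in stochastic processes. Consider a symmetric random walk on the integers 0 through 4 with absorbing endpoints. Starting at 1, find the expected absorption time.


For symmetric RW on 0,...,N with absorbing barriers, E(i) = i*(N-i)
E(1) = 1 * 3 = 3

3


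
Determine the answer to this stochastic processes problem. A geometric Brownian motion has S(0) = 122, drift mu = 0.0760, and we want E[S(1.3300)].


E[S(t)] = S(0) * exp(mu * t)
= 122 * exp(0.0760 * 1.3300)
= 122 * 1.1064
= 134.9765

134.9765


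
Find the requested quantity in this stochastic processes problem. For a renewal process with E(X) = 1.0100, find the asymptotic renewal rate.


Long-run renewal rate = 1/E(X)
= 1/1.0100
= 0.9901

0.9901


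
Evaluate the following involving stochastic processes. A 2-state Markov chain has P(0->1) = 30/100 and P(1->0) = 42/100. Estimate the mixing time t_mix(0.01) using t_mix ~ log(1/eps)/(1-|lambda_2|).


lambda_2 = |1 - p01 - p10| = |1 - 0.3000 - 0.4200| = 0.2800
t_mix ~ log(1/eps)/(1 - |lambda_2|)
= log(100)/(1 - 0.2800) = 4.6052/0.7200
= 6.3961

6.3961


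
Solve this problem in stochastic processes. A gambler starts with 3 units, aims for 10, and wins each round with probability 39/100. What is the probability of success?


Gambler's ruin formula:
r = q/p = 0.6100/0.3900 = 1.5641
P(win) = (1 - r^i)/(1 - r^N)
= (1 - 1.5641^3)/(1 - 1.5641^10)
= 0.0326

0.0326


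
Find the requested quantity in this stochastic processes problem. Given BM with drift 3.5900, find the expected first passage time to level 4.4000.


Expected first passage time = a/mu
= 4.4000/3.5900
= 1.2256

1.2256


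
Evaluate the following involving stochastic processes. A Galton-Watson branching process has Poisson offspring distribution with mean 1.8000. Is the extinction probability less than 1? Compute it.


Since mu = 1.8000 > 1, extinction prob q < 1.
Solve s = exp(mu*(s-1)) iteratively.
q = 0.2676

0.2676


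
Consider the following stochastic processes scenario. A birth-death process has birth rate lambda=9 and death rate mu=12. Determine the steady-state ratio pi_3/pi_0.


For birth-death process, pi_n/pi_0 = (lambda/mu)^n
= (9/12)^3
= 0.4219

0.4219


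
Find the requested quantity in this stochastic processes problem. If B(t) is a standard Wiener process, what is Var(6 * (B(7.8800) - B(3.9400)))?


Var(alpha*(B(t)-B(s))) = alpha^2 * (t-s)
= 6^2 * (7.8800 - 3.9400)
= 36 * 3.9400
= 141.8400

141.8400


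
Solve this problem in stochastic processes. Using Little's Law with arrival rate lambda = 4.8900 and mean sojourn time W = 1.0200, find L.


Little's Law: L = lambda * W
= 4.8900 * 1.0200
= 4.9878

4.9878


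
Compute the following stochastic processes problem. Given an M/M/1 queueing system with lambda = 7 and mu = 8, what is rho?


rho = lambda/mu
= 7/8
= 0.8750

0.8750


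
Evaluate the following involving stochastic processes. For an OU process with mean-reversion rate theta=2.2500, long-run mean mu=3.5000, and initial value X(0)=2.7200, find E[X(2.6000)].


E[X(t)] = mu + (X(0) - mu)*exp(-theta*t)
= 3.5000 + (2.7200 - 3.5000)*exp(-2.2500*2.6000)
= 3.5000 + -0.7800 * 0.0029
= 3.4978

3.4978


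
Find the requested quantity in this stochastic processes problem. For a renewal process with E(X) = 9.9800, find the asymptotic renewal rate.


Long-run renewal rate = 1/E(X)
= 1/9.9800
= 0.1002

0.1002


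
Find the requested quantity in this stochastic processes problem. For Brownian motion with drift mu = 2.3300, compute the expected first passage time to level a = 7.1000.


Expected first passage time = a/mu
= 7.1000/2.3300
= 3.0472

3.0472


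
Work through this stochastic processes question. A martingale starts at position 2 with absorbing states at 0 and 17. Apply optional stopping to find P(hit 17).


By optional stopping theorem: E(M at tau) = M(0) = 2
P(hit 17)*17 + P(hit 0)*0 = 2
P(hit 17) = (2 - 0)/(17 - 0) = 2/17 = 0.1176

0.1176


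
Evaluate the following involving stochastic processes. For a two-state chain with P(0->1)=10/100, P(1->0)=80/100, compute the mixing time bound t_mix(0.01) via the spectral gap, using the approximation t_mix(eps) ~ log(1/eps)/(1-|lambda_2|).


lambda_2 = |1 - p01 - p10| = |1 - 0.1000 - 0.8000| = 0.1000
t_mix ~ log(1/eps)/(1 - |lambda_2|)
= log(100)/(1 - 0.1000) = 4.6052/0.9000
= 5.1169

5.1169


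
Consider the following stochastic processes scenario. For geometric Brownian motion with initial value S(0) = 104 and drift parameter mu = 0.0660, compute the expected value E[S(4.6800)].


E[S(t)] = S(0) * exp(mu * t)
= 104 * exp(0.0660 * 4.6800)
= 104 * 1.3619
= 141.6375

141.6375


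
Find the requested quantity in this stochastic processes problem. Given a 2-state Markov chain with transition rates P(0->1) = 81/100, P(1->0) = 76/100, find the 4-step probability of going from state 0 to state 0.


Computing P^4 by matrix multiplication.
P = [[0.1900, 0.8100], [0.7600, 0.2400]]
After raising P to the power 4:
P^4(0,0) = 0.5385

0.5385


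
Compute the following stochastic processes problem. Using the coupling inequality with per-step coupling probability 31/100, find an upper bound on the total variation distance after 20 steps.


TV distance bound <= (1-delta)^n
= (1 - 0.3100)^20
= 0.6900^20
= 5.9839e-04

5.9839e-04


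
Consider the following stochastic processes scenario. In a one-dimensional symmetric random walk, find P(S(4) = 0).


P(S(4) = 0) = C(4,2) / 4^2
= 6 / 16
= 0.3750

0.3750


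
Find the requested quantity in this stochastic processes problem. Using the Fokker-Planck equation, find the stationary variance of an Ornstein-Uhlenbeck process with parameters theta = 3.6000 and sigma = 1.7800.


Stationary variance = sigma^2 / (2*theta)
= 1.7800^2 / (2*3.6000)
= 3.1684 / 7.2000
= 0.4401

0.4401


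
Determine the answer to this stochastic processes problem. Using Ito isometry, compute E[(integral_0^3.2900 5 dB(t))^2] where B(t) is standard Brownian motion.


By Ito isometry: E[(int f dB)^2] = int f^2 dt
= 5^2 * 3.2900
= 25 * 3.2900 = 82.2500

82.2500


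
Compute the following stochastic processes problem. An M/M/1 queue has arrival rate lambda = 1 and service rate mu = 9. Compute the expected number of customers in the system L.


rho = 1/9 = 0.1111
L = rho/(1-rho)
= 0.1111/0.8889
= 0.1250

0.1250


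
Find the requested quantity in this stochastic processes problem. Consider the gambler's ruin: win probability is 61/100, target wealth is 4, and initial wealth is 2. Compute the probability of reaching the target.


Gambler's ruin formula:
r = q/p = 0.3900/0.6100 = 0.6393
P(win) = (1 - r^i)/(1 - r^N)
= (1 - 0.6393^2)/(1 - 0.6393^4)
= 0.7098

0.7098


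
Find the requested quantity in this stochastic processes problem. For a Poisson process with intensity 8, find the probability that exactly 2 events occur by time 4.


P(N(t)=k) = (lambda*t)^k * exp(-lambda*t) / k!
lambda*t = 32
= 32^2 * exp(-32) / 2!
= 1024 * 1.2664e-14 / 2
= 6.4841e-12

6.4841e-12


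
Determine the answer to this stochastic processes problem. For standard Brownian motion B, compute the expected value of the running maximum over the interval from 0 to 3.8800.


E(max B(s)) = sqrt(2t/pi)
= sqrt(2*3.8800/pi)
= sqrt(2.4701)
= 1.5717

1.5717


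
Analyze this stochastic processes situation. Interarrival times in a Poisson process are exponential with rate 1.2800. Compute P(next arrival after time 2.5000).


P(X > t) = exp(-lambda * t)
= exp(-1.2800 * 2.5000)
= exp(-3.2000) = 0.0408

0.0408


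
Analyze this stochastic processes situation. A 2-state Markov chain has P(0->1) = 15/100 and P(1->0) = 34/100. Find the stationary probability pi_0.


Stationary distribution: pi_0 = p10/(p01+p10), pi_1 = p01/(p01+p10)
p01 = 0.1500, p10 = 0.3400
pi_0 = 0.6939

0.6939


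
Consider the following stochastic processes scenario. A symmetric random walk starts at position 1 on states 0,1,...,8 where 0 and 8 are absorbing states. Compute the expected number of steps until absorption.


For symmetric RW on 0,...,N with absorbing barriers, E(i) = i*(N-i)
E(1) = 1 * 7 = 7

7


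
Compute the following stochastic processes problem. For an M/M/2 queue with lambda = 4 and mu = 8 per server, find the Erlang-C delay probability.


a = lambda/mu = 0.5000
rho = a/c = 0.2500
Erlang-C formula applied:
C(c,a) = 0.1000

0.1000


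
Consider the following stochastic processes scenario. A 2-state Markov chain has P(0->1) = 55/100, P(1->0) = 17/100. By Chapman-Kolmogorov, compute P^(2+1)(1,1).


P^3 = P^2 * P^1
Computing via matrix multiplication of the transition matrix.
Entry (1,1) of P^3 = 0.7691

0.7691


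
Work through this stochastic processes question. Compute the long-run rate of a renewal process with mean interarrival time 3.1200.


Long-run renewal rate = 1/E(X)
= 1/3.1200
= 0.3205

0.3205


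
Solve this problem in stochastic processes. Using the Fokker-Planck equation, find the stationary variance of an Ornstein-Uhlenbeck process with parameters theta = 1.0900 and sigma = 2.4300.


Stationary variance = sigma^2 / (2*theta)
= 2.4300^2 / (2*1.0900)
= 5.9049 / 2.1800
= 2.7087

2.7087


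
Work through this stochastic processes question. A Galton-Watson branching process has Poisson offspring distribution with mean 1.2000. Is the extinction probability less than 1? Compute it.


Since mu = 1.2000 > 1, extinction prob q < 1.
Solve s = exp(mu*(s-1)) iteratively.
q = 0.6863

0.6863


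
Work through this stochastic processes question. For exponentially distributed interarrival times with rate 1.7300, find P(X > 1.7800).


P(X > t) = exp(-lambda * t)
= exp(-1.7300 * 1.7800)
= exp(-3.0794) = 0.0460

0.0460


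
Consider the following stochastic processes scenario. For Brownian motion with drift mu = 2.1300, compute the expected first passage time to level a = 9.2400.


Expected first passage time = a/mu
= 9.2400/2.1300
= 4.3380

4.3380


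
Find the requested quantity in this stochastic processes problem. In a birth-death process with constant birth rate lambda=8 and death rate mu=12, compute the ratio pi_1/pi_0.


For birth-death process, pi_n/pi_0 = (lambda/mu)^n
= (8/12)^1
= 0.6667

0.6667


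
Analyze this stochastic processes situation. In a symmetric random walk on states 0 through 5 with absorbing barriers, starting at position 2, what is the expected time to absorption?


For symmetric RW on 0,...,N with absorbing barriers, E(i) = i*(N-i)
E(2) = 2 * 3 = 6

6


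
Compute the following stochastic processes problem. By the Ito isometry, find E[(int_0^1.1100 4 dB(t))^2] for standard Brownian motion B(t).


By Ito isometry: E[(int f dB)^2] = int f^2 dt
= 4^2 * 1.1100
= 16 * 1.1100 = 17.7600

17.7600


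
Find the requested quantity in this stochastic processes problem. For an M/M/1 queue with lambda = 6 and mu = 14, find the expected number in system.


rho = 6/14 = 0.4286
L = rho/(1-rho)
= 0.4286/0.5714
= 0.7500

0.7500


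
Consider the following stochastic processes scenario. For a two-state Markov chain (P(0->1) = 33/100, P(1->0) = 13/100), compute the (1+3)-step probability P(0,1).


P^4 = P^1 * P^3
Computing via matrix multiplication of the transition matrix.
Entry (0,1) of P^4 = 0.6564

0.6564


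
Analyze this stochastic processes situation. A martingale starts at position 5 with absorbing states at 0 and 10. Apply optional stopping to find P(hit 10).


By optional stopping theorem: E(M at tau) = M(0) = 5
P(hit 10)*10 + P(hit 0)*0 = 5
P(hit 10) = (5 - 0)/(10 - 0) = 1/2 = 0.5000

0.5000


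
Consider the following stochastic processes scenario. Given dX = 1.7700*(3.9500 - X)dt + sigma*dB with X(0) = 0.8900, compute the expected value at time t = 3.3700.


E[X(t)] = mu + (X(0) - mu)*exp(-theta*t)
= 3.9500 + (0.8900 - 3.9500)*exp(-1.7700*3.3700)
= 3.9500 + -3.0600 * 0.0026
= 3.9421

3.9421


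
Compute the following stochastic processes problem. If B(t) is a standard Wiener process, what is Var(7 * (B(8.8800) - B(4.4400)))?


Var(alpha*(B(t)-B(s))) = alpha^2 * (t-s)
= 7^2 * (8.8800 - 4.4400)
= 49 * 4.4400
= 217.5600

217.5600


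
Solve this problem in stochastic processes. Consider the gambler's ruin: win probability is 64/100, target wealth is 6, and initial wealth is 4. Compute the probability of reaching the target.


Gambler's ruin formula:
r = q/p = 0.3600/0.6400 = 0.5625
P(win) = (1 - r^i)/(1 - r^N)
= (1 - 0.5625^4)/(1 - 0.5625^6)
= 0.9293

0.9293


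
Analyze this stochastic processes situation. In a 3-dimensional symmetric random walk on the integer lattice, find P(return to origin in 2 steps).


P(return in 2 steps) = P(reverse first step) = 1/(2d)
= 1/6
= 0.1667

0.1667


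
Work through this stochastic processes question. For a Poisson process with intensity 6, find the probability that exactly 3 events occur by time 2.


P(N(t)=k) = (lambda*t)^k * exp(-lambda*t) / k!
lambda*t = 12
= 12^3 * exp(-12) / 3!
= 1728 * 6.1442e-06 / 6
= 0.0018

0.0018
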